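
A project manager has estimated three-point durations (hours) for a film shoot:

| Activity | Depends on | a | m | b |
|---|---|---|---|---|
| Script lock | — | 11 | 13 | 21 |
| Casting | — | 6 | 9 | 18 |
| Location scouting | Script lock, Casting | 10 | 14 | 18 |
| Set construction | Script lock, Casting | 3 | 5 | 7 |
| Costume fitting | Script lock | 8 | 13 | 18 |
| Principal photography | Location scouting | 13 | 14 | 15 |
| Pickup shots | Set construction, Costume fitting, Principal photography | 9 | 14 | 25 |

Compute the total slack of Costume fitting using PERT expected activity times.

te_Script lock = (11 + 4·13 + 21)/6 = 84/6 = 14
te_Casting = (6 + 4·9 + 18)/6 = 60/6 = 10
te_Location scouting = (10 + 4·14 + 18)/6 = 84/6 = 14
te_Set construction = (3 + 4·5 + 7)/6 = 30/6 = 5
te_Costume fitting = (8 + 4·13 + 18)/6 = 78/6 = 13
te_Principal photography = (13 + 4·14 + 15)/6 = 84/6 = 14
te_Pickup shots = (9 + 4·14 + 25)/6 = 90/6 = 15

Forward pass:
ES_Script lock = 0; EF_Script lock = 14
ES_Casting = 0; EF_Casting = 10
ES_Location scouting = max(EF_Script lock=14, EF_Casting=10) = 14; EF_Location scouting = 14+14 = 28
ES_Set construction = max(EF_Script lock=14, EF_Casting=10) = 14; EF_Set construction = 14+5 = 19
ES_Costume fitting = 14; EF_Costume fitting = 14+13 = 27
ES_Principal photography = 28; EF_Principal photography = 28+14 = 42
ES_Pickup shots = max(EF_Set construction=19, EF_Costume fitting=27, EF_Principal photography=42) = 42; EF_Pickup shots = 42+15 = 57
Expected project duration μ = 57 hours. Critical path: Script lock → Location scouting → Principal photography → Pickup shots.

Backward pass:
LF_Pickup shots = 57; LS_Pickup shots = 57−15 = 42
LF_Principal photography = LS_Pickup shots = 42; LS_Principal photography = 42−14 = 28
LF_Costume fitting = LS_Pickup shots = 42; LS_Costume fitting = 42−13 = 29
LF_Set construction = LS_Pickup shots = 42; LS_Set construction = 42−5 = 37
LF_Location scouting = LS_Principal photography = 28; LS_Location scouting = 28−14 = 14
LF_Casting = min(LS_Location scouting=14, LS_Set construction=37) = 14; LS_Casting = 14−10 = 4
LF_Script lock = min(LS_Location scouting=14, LS_Set construction=37, LS_Costume fitting=29) = 14; LS_Script lock = 14−14 = 0
Slack_Costume fitting = LS_Costume fitting − ES_Costume fitting = 29 − 14 = 15

15 hours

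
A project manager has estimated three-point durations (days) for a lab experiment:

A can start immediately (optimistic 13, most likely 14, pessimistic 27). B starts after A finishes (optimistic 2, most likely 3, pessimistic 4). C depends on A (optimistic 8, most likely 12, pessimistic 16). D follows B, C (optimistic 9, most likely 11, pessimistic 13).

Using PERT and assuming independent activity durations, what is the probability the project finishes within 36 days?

te_A = (13 + 4·14 + 27)/6 = 96/6 = 16; σ²_A = ((27−13)/6)² = 5.444
te_B = (2 + 4·3 + 4)/6 = 18/6 = 3; σ²_B = ((4−2)/6)² = 0.111
te_C = (8 + 4·12 + 16)/6 = 72/6 = 12; σ²_C = ((16−8)/6)² = 1.778
te_D = (9 + 4·11 + 13)/6 = 66/6 = 11; σ²_D = ((13−9)/6)² = 0.444

Forward pass:
ES_A = 0; EF_A = 16
ES_B = 16; EF_B = 16+3 = 19
ES_C = 16; EF_C = 16+12 = 28
ES_D = max(EF_B=19, EF_C=28) = 28; EF_D = 28+11 = 39
Expected project duration μ = 39 days. Critical path: A → C → D.

Variance along critical path = 5.444 + 1.778 + 0.444 = 7.667; σ = √7.667 = 2.769 days.
Z = (36 − 39) / 2.769 = -1.083
P(T ≤ 36) = Φ(-1.083) ≈ 0.139

0.139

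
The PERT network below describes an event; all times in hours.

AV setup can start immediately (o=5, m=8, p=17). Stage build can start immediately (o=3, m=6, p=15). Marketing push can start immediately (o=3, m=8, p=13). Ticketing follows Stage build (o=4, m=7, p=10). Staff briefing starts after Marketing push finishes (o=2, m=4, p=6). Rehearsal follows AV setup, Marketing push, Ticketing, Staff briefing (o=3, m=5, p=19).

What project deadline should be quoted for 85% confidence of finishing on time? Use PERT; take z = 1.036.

te_AV setup = (5 + 4·8 + 17)/6 = 54/6 = 9; σ²_AV setup = ((17−5)/6)² = 4.000
te_Stage build = (3 + 4·6 + 15)/6 = 42/6 = 7; σ²_Stage build = ((15−3)/6)² = 4.000
te_Marketing push = (3 + 4·8 + 13)/6 = 48/6 = 8; σ²_Marketing push = ((13−3)/6)² = 2.778
te_Ticketing = (4 + 4·7 + 10)/6 = 42/6 = 7; σ²_Ticketing = ((10−4)/6)² = 1.000
te_Staff briefing = (2 + 4·4 + 6)/6 = 24/6 = 4; σ²_Staff briefing = ((6−2)/6)² = 0.444
te_Rehearsal = (3 + 4·5 + 19)/6 = 42/6 = 7; σ²_Rehearsal = ((19−3)/6)² = 7.111

Forward pass:
ES_AV setup = 0; EF_AV setup = 9
ES_Stage build = 0; EF_Stage build = 7
ES_Marketing push = 0; EF_Marketing push = 8
ES_Ticketing = 7; EF_Ticketing = 7+7 = 14
ES_Staff briefing = 8; EF_Staff briefing = 8+4 = 12
ES_Rehearsal = max(EF_AV setup=9, EF_Marketing push=8, EF_Ticketing=14, EF_Staff briefing=12) = 14; EF_Rehearsal = 14+7 = 21
Expected project duration μ = 21 hours. Critical path: Stage build → Ticketing → Rehearsal.

Variance along critical path = 4.000 + 1.000 + 7.111 = 12.111; σ = 3.480 hours.
D = μ + z·σ = 21 + 1.036·3.480 = 24.6 hours

24.6 hours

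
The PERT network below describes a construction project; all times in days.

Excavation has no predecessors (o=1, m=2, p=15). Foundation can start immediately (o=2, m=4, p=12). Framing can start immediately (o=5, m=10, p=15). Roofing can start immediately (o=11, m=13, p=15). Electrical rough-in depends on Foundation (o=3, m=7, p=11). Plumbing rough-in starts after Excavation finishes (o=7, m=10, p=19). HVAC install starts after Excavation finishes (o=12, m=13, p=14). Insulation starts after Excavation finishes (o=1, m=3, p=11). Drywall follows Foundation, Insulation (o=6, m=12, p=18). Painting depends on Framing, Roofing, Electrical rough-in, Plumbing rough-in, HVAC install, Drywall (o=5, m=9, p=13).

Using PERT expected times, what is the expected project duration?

29 days

te_Excavation = (1 + 4·2 + 15)/6 = 24/6 = 4
te_Foundation = (2 + 4·4 + 12)/6 = 30/6 = 5
te_Framing = (5 + 4·10 + 15)/6 = 60/6 = 10
te_Roofing = (11 + 4·13 + 15)/6 = 78/6 = 13
te_Electrical rough-in = (3 + 4·7 + 11)/6 = 42/6 = 7
te_Plumbing rough-in = (7 + 4·10 + 19)/6 = 66/6 = 11
te_HVAC install = (12 + 4·13 + 14)/6 = 78/6 = 13
te_Insulation = (1 + 4·3 + 11)/6 = 24/6 = 4
te_Drywall = (6 + 4·12 + 18)/6 = 72/6 = 12
te_Painting = (5 + 4·9 + 13)/6 = 54/6 = 9

Forward pass:
ES_Excavation = 0; EF_Excavation = 4
ES_Foundation = 0; EF_Foundation = 5
ES_Framing = 0; EF_Framing = 10
ES_Roofing = 0; EF_Roofing = 13
ES_Electrical rough-in = 5; EF_Electrical rough-in = 5+7 = 12
ES_Plumbing rough-in = 4; EF_Plumbing rough-in = 4+11 = 15
ES_HVAC install = 4; EF_HVAC install = 4+13 = 17
ES_Insulation = 4; EF_Insulation = 4+4 = 8
ES_Drywall = max(EF_Foundation=5, EF_Insulation=8) = 8; EF_Drywall = 8+12 = 20
ES_Painting = max(EF_Framing=10, EF_Roofing=13, EF_Electrical rough-in=12, EF_Plumbing rough-in=15, EF_HVAC install=17, EF_Drywall=20) = 20; EF_Painting = 20+9 = 29
Expected project duration μ = 29 days. Critical path: Excavation → Insulation → Drywall → Painting.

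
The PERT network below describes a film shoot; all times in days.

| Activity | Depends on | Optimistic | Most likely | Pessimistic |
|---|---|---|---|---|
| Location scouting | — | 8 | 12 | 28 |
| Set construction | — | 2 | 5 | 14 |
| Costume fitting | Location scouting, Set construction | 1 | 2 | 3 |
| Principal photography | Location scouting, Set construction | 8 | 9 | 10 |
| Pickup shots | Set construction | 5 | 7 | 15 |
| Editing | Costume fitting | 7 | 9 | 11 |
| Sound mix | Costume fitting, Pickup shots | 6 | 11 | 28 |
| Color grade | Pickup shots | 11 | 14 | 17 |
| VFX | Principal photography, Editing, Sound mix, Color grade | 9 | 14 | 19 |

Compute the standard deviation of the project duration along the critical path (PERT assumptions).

5.24 days

te_Location scouting = (8 + 4·12 + 28)/6 = 84/6 = 14; σ²_Location scouting = ((28−8)/6)² = 11.111
te_Set construction = (2 + 4·5 + 14)/6 = 36/6 = 6; σ²_Set construction = ((14−2)/6)² = 4.000
te_Costume fitting = (1 + 4·2 + 3)/6 = 12/6 = 2; σ²_Costume fitting = ((3−1)/6)² = 0.111
te_Principal photography = (8 + 4·9 + 10)/6 = 54/6 = 9; σ²_Principal photography = ((10−8)/6)² = 0.111
te_Pickup shots = (5 + 4·7 + 15)/6 = 48/6 = 8; σ²_Pickup shots = ((15−5)/6)² = 2.778
te_Editing = (7 + 4·9 + 11)/6 = 54/6 = 9; σ²_Editing = ((11−7)/6)² = 0.444
te_Sound mix = (6 + 4·11 + 28)/6 = 78/6 = 13; σ²_Sound mix = ((28−6)/6)² = 13.444
te_Color grade = (11 + 4·14 + 17)/6 = 84/6 = 14; σ²_Color grade = ((17−11)/6)² = 1.000
te_VFX = (9 + 4·14 + 19)/6 = 84/6 = 14; σ²_VFX = ((19−9)/6)² = 2.778

Forward pass:
ES_Location scouting = 0; EF_Location scouting = 14
ES_Set construction = 0; EF_Set construction = 6
ES_Costume fitting = max(EF_Location scouting=14, EF_Set construction=6) = 14; EF_Costume fitting = 14+2 = 16
ES_Principal photography = max(EF_Location scouting=14, EF_Set construction=6) = 14; EF_Principal photography = 14+9 = 23
ES_Pickup shots = 6; EF_Pickup shots = 6+8 = 14
ES_Editing = 16; EF_Editing = 16+9 = 25
ES_Sound mix = max(EF_Costume fitting=16, EF_Pickup shots=14) = 16; EF_Sound mix = 16+13 = 29
ES_Color grade = 14; EF_Color grade = 14+14 = 28
ES_VFX = max(EF_Principal photography=23, EF_Editing=25, EF_Sound mix=29, EF_Color grade=28) = 29; EF_VFX = 29+14 = 43
Expected project duration μ = 43 days. Critical path: Location scouting → Costume fitting → Sound mix → VFX.

Variance along critical path = 11.111 + 0.111 + 13.444 + 2.778 = 27.444
σ = √27.444 = 5.239 days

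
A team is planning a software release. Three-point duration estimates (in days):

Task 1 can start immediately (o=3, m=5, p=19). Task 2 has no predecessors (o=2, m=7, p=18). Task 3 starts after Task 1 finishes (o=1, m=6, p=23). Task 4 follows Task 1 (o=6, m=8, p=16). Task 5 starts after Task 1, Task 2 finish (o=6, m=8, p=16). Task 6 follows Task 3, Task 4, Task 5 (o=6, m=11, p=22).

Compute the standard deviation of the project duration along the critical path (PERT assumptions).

te_Task 1 = (3 + 4·5 + 19)/6 = 42/6 = 7; σ²_Task 1 = ((19−3)/6)² = 7.111
te_Task 2 = (2 + 4·7 + 18)/6 = 48/6 = 8; σ²_Task 2 = ((18−2)/6)² = 7.111
te_Task 3 = (1 + 4·6 + 23)/6 = 48/6 = 8; σ²_Task 3 = ((23−1)/6)² = 13.444
te_Task 4 = (6 + 4·8 + 16)/6 = 54/6 = 9; σ²_Task 4 = ((16−6)/6)² = 2.778
te_Task 5 = (6 + 4·8 + 16)/6 = 54/6 = 9; σ²_Task 5 = ((16−6)/6)² = 2.778
te_Task 6 = (6 + 4·11 + 22)/6 = 72/6 = 12; σ²_Task 6 = ((22−6)/6)² = 7.111

Forward pass:
ES_Task 1 = 0; EF_Task 1 = 7
ES_Task 2 = 0; EF_Task 2 = 8
ES_Task 3 = 7; EF_Task 3 = 7+8 = 15
ES_Task 4 = 7; EF_Task 4 = 7+9 = 16
ES_Task 5 = max(EF_Task 1=7, EF_Task 2=8) = 8; EF_Task 5 = 8+9 = 17
ES_Task 6 = max(EF_Task 3=15, EF_Task 4=16, EF_Task 5=17) = 17; EF_Task 6 = 17+12 = 29
Expected project duration μ = 29 days. Critical path: Task 2 → Task 5 → Task 6.

Variance along critical path = 7.111 + 2.778 + 7.111 = 17.000
σ = √17.000 = 4.123 days

4.12 days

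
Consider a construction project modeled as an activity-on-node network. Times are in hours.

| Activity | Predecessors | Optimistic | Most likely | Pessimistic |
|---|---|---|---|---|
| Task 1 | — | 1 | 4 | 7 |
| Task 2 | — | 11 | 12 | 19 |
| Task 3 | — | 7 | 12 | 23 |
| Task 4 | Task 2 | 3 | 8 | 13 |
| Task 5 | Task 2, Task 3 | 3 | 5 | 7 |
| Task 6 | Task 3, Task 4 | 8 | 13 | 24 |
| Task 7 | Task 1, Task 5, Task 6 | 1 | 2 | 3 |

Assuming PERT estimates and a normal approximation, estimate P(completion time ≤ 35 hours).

0.280

te_Task 1 = (1 + 4·4 + 7)/6 = 24/6 = 4; σ²_Task 1 = ((7−1)/6)² = 1.000
te_Task 2 = (11 + 4·12 + 19)/6 = 78/6 = 13; σ²_Task 2 = ((19−11)/6)² = 1.778
te_Task 3 = (7 + 4·12 + 23)/6 = 78/6 = 13; σ²_Task 3 = ((23−7)/6)² = 7.111
te_Task 4 = (3 + 4·8 + 13)/6 = 48/6 = 8; σ²_Task 4 = ((13−3)/6)² = 2.778
te_Task 5 = (3 + 4·5 + 7)/6 = 30/6 = 5; σ²_Task 5 = ((7−3)/6)² = 0.444
te_Task 6 = (8 + 4·13 + 24)/6 = 84/6 = 14; σ²_Task 6 = ((24−8)/6)² = 7.111
te_Task 7 = (1 + 4·2 + 3)/6 = 12/6 = 2; σ²_Task 7 = ((3−1)/6)² = 0.111

Forward pass:
ES_Task 1 = 0; EF_Task 1 = 4
ES_Task 2 = 0; EF_Task 2 = 13
ES_Task 3 = 0; EF_Task 3 = 13
ES_Task 4 = 13; EF_Task 4 = 13+8 = 21
ES_Task 5 = max(EF_Task 2=13, EF_Task 3=13) = 13; EF_Task 5 = 13+5 = 18
ES_Task 6 = max(EF_Task 3=13, EF_Task 4=21) = 21; EF_Task 6 = 21+14 = 35
ES_Task 7 = max(EF_Task 1=4, EF_Task 5=18, EF_Task 6=35) = 35; EF_Task 7 = 35+2 = 37
Expected project duration μ = 37 hours. Critical path: Task 2 → Task 4 → Task 6 → Task 7.

Variance along critical path = 1.778 + 2.778 + 7.111 + 0.111 = 11.778; σ = √11.778 = 3.432 hours.
Z = (35 − 37) / 3.432 = -0.583
P(T ≤ 35) = Φ(-0.583) ≈ 0.280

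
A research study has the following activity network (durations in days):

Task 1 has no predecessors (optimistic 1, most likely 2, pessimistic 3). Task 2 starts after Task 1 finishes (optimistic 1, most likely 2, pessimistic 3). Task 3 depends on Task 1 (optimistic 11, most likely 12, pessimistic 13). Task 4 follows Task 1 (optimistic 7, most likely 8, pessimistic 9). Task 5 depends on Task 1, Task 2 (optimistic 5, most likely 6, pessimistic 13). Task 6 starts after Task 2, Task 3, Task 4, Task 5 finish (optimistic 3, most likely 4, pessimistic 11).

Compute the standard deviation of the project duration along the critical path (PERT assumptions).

1.41 days

te_Task 1 = (1 + 4·2 + 3)/6 = 12/6 = 2; σ²_Task 1 = ((3−1)/6)² = 0.111
te_Task 2 = (1 + 4·2 + 3)/6 = 12/6 = 2; σ²_Task 2 = ((3−1)/6)² = 0.111
te_Task 3 = (11 + 4·12 + 13)/6 = 72/6 = 12; σ²_Task 3 = ((13−11)/6)² = 0.111
te_Task 4 = (7 + 4·8 + 9)/6 = 48/6 = 8; σ²_Task 4 = ((9−7)/6)² = 0.111
te_Task 5 = (5 + 4·6 + 13)/6 = 42/6 = 7; σ²_Task 5 = ((13−5)/6)² = 1.778
te_Task 6 = (3 + 4·4 + 11)/6 = 30/6 = 5; σ²_Task 6 = ((11−3)/6)² = 1.778

Forward pass:
ES_Task 1 = 0; EF_Task 1 = 2
ES_Task 2 = 2; EF_Task 2 = 2+2 = 4
ES_Task 3 = 2; EF_Task 3 = 2+12 = 14
ES_Task 4 = 2; EF_Task 4 = 2+8 = 10
ES_Task 5 = max(EF_Task 1=2, EF_Task 2=4) = 4; EF_Task 5 = 4+7 = 11
ES_Task 6 = max(EF_Task 2=4, EF_Task 3=14, EF_Task 4=10, EF_Task 5=11) = 14; EF_Task 6 = 14+5 = 19
Expected project duration μ = 19 days. Critical path: Task 1 → Task 3 → Task 6.

Variance along critical path = 0.111 + 0.111 + 1.778 = 2.000
σ = √2.000 = 1.414 days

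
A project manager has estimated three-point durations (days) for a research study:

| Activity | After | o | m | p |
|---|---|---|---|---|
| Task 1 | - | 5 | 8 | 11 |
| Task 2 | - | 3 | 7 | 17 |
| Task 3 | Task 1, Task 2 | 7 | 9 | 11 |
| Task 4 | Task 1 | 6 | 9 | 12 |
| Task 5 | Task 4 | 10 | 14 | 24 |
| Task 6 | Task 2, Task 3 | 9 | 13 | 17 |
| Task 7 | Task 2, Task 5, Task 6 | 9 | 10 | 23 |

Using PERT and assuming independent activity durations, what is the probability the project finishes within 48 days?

te_Task 1 = (5 + 4·8 + 11)/6 = 48/6 = 8; σ²_Task 1 = ((11−5)/6)² = 1.000
te_Task 2 = (3 + 4·7 + 17)/6 = 48/6 = 8; σ²_Task 2 = ((17−3)/6)² = 5.444
te_Task 3 = (7 + 4·9 + 11)/6 = 54/6 = 9; σ²_Task 3 = ((11−7)/6)² = 0.444
te_Task 4 = (6 + 4·9 + 12)/6 = 54/6 = 9; σ²_Task 4 = ((12−6)/6)² = 1.000
te_Task 5 = (10 + 4·14 + 24)/6 = 90/6 = 15; σ²_Task 5 = ((24−10)/6)² = 5.444
te_Task 6 = (9 + 4·13 + 17)/6 = 78/6 = 13; σ²_Task 6 = ((17−9)/6)² = 1.778
te_Task 7 = (9 + 4·10 + 23)/6 = 72/6 = 12; σ²_Task 7 = ((23−9)/6)² = 5.444

Forward pass:
ES_Task 1 = 0; EF_Task 1 = 8
ES_Task 2 = 0; EF_Task 2 = 8
ES_Task 3 = max(EF_Task 1=8, EF_Task 2=8) = 8; EF_Task 3 = 8+9 = 17
ES_Task 4 = 8; EF_Task 4 = 8+9 = 17
ES_Task 5 = 17; EF_Task 5 = 17+15 = 32
ES_Task 6 = max(EF_Task 2=8, EF_Task 3=17) = 17; EF_Task 6 = 17+13 = 30
ES_Task 7 = max(EF_Task 2=8, EF_Task 5=32, EF_Task 6=30) = 32; EF_Task 7 = 32+12 = 44
Expected project duration μ = 44 days. Critical path: Task 1 → Task 4 → Task 5 → Task 7.

Variance along critical path = 1.000 + 1.000 + 5.444 + 5.444 = 12.889; σ = √12.889 = 3.590 days.
Z = (48 − 44) / 3.590 = 1.114
P(T ≤ 48) = Φ(1.114) ≈ 0.867

0.867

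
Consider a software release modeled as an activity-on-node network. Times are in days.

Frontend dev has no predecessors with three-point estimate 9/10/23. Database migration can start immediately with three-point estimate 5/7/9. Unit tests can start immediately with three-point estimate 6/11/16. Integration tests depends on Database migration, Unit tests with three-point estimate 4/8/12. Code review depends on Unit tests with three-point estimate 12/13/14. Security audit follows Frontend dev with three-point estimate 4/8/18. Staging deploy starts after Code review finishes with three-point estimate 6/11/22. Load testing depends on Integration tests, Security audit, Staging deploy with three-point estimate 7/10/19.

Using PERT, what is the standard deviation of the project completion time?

te_Frontend dev = (9 + 4·10 + 23)/6 = 72/6 = 12; σ²_Frontend dev = ((23−9)/6)² = 5.444
te_Database migration = (5 + 4·7 + 9)/6 = 42/6 = 7; σ²_Database migration = ((9−5)/6)² = 0.444
te_Unit tests = (6 + 4·11 + 16)/6 = 66/6 = 11; σ²_Unit tests = ((16−6)/6)² = 2.778
te_Integration tests = (4 + 4·8 + 12)/6 = 48/6 = 8; σ²_Integration tests = ((12−4)/6)² = 1.778
te_Code review = (12 + 4·13 + 14)/6 = 78/6 = 13; σ²_Code review = ((14−12)/6)² = 0.111
te_Security audit = (4 + 4·8 + 18)/6 = 54/6 = 9; σ²_Security audit = ((18−4)/6)² = 5.444
te_Staging deploy = (6 + 4·11 + 22)/6 = 72/6 = 12; σ²_Staging deploy = ((22−6)/6)² = 7.111
te_Load testing = (7 + 4·10 + 19)/6 = 66/6 = 11; σ²_Load testing = ((19−7)/6)² = 4.000

Forward pass:
ES_Frontend dev = 0; EF_Frontend dev = 12
ES_Database migration = 0; EF_Database migration = 7
ES_Unit tests = 0; EF_Unit tests = 11
ES_Integration tests = max(EF_Database migration=7, EF_Unit tests=11) = 11; EF_Integration tests = 11+8 = 19
ES_Code review = 11; EF_Code review = 11+13 = 24
ES_Security audit = 12; EF_Security audit = 12+9 = 21
ES_Staging deploy = 24; EF_Staging deploy = 24+12 = 36
ES_Load testing = max(EF_Integration tests=19, EF_Security audit=21, EF_Staging deploy=36) = 36; EF_Load testing = 36+11 = 47
Expected project duration μ = 47 days. Critical path: Unit tests → Code review → Staging deploy → Load testing.

Variance along critical path = 2.778 + 0.111 + 7.111 + 4.000 = 14.000
σ = √14.000 = 3.742 days

3.74 days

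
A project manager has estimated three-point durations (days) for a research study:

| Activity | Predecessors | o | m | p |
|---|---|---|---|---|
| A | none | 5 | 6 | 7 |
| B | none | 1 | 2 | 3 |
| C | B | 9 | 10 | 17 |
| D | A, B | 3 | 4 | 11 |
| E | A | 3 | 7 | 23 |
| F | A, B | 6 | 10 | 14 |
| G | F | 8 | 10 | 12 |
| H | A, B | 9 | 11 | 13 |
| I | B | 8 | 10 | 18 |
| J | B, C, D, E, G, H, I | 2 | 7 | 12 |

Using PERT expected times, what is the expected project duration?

33 days

te_A = (5 + 4·6 + 7)/6 = 36/6 = 6
te_B = (1 + 4·2 + 3)/6 = 12/6 = 2
te_C = (9 + 4·10 + 17)/6 = 66/6 = 11
te_D = (3 + 4·4 + 11)/6 = 30/6 = 5
te_E = (3 + 4·7 + 23)/6 = 54/6 = 9
te_F = (6 + 4·10 + 14)/6 = 60/6 = 10
te_G = (8 + 4·10 + 12)/6 = 60/6 = 10
te_H = (9 + 4·11 + 13)/6 = 66/6 = 11
te_I = (8 + 4·10 + 18)/6 = 66/6 = 11
te_J = (2 + 4·7 + 12)/6 = 42/6 = 7

Forward pass:
ES_A = 0; EF_A = 6
ES_B = 0; EF_B = 2
ES_C = 2; EF_C = 2+11 = 13
ES_D = max(EF_A=6, EF_B=2) = 6; EF_D = 6+5 = 11
ES_E = 6; EF_E = 6+9 = 15
ES_F = max(EF_A=6, EF_B=2) = 6; EF_F = 6+10 = 16
ES_G = 16; EF_G = 16+10 = 26
ES_H = max(EF_A=6, EF_B=2) = 6; EF_H = 6+11 = 17
ES_I = 2; EF_I = 2+11 = 13
ES_J = max(EF_B=2, EF_C=13, EF_D=11, EF_E=15, EF_G=26, EF_H=17, EF_I=13) = 26; EF_J = 26+7 = 33
Expected project duration μ = 33 days. Critical path: A → F → G → J.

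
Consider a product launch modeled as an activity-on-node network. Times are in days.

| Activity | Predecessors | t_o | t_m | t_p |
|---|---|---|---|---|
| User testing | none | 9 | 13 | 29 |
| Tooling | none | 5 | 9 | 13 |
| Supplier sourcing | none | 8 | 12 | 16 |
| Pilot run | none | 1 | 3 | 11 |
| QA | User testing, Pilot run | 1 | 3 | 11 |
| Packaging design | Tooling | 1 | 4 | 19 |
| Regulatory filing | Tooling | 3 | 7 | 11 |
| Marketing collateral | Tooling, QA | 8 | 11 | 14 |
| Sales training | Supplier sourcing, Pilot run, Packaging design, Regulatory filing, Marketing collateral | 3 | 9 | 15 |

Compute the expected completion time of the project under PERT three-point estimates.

39 days

te_User testing = (9 + 4·13 + 29)/6 = 90/6 = 15
te_Tooling = (5 + 4·9 + 13)/6 = 54/6 = 9
te_Supplier sourcing = (8 + 4·12 + 16)/6 = 72/6 = 12
te_Pilot run = (1 + 4·3 + 11)/6 = 24/6 = 4
te_QA = (1 + 4·3 + 11)/6 = 24/6 = 4
te_Packaging design = (1 + 4·4 + 19)/6 = 36/6 = 6
te_Regulatory filing = (3 + 4·7 + 11)/6 = 42/6 = 7
te_Marketing collateral = (8 + 4·11 + 14)/6 = 66/6 = 11
te_Sales training = (3 + 4·9 + 15)/6 = 54/6 = 9

Forward pass:
ES_User testing = 0; EF_User testing = 15
ES_Tooling = 0; EF_Tooling = 9
ES_Supplier sourcing = 0; EF_Supplier sourcing = 12
ES_Pilot run = 0; EF_Pilot run = 4
ES_QA = max(EF_User testing=15, EF_Pilot run=4) = 15; EF_QA = 15+4 = 19
ES_Packaging design = 9; EF_Packaging design = 9+6 = 15
ES_Regulatory filing = 9; EF_Regulatory filing = 9+7 = 16
ES_Marketing collateral = max(EF_Tooling=9, EF_QA=19) = 19; EF_Marketing collateral = 19+11 = 30
ES_Sales training = max(EF_Supplier sourcing=12, EF_Pilot run=4, EF_Packaging design=15, EF_Regulatory filing=16, EF_Marketing collateral=30) = 30; EF_Sales training = 30+9 = 39
Expected project duration μ = 39 days. Critical path: User testing → QA → Marketing collateral → Sales training.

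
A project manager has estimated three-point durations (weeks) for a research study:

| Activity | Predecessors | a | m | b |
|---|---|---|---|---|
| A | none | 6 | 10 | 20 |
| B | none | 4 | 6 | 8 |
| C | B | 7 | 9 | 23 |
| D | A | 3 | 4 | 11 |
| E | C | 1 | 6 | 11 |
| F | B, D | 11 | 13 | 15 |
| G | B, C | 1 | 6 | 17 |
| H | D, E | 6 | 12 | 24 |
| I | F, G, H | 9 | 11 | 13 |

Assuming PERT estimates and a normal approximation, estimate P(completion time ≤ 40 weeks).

0.058

te_A = (6 + 4·10 + 20)/6 = 66/6 = 11; σ²_A = ((20−6)/6)² = 5.444
te_B = (4 + 4·6 + 8)/6 = 36/6 = 6; σ²_B = ((8−4)/6)² = 0.444
te_C = (7 + 4·9 + 23)/6 = 66/6 = 11; σ²_C = ((23−7)/6)² = 7.111
te_D = (3 + 4·4 + 11)/6 = 30/6 = 5; σ²_D = ((11−3)/6)² = 1.778
te_E = (1 + 4·6 + 11)/6 = 36/6 = 6; σ²_E = ((11−1)/6)² = 2.778
te_F = (11 + 4·13 + 15)/6 = 78/6 = 13; σ²_F = ((15−11)/6)² = 0.444
te_G = (1 + 4·6 + 17)/6 = 42/6 = 7; σ²_G = ((17−1)/6)² = 7.111
te_H = (6 + 4·12 + 24)/6 = 78/6 = 13; σ²_H = ((24−6)/6)² = 9.000
te_I = (9 + 4·11 + 13)/6 = 66/6 = 11; σ²_I = ((13−9)/6)² = 0.444

Forward pass:
ES_A = 0; EF_A = 11
ES_B = 0; EF_B = 6
ES_C = 6; EF_C = 6+11 = 17
ES_D = 11; EF_D = 11+5 = 16
ES_E = 17; EF_E = 17+6 = 23
ES_F = max(EF_B=6, EF_D=16) = 16; EF_F = 16+13 = 29
ES_G = max(EF_B=6, EF_C=17) = 17; EF_G = 17+7 = 24
ES_H = max(EF_D=16, EF_E=23) = 23; EF_H = 23+13 = 36
ES_I = max(EF_F=29, EF_G=24, EF_H=36) = 36; EF_I = 36+11 = 47
Expected project duration μ = 47 weeks. Critical path: B → C → E → H → I.

Variance along critical path = 0.444 + 7.111 + 2.778 + 9.000 + 0.444 = 19.778; σ = √19.778 = 4.447 weeks.
Z = (40 − 47) / 4.447 = -1.574
P(T ≤ 40) = Φ(-1.574) ≈ 0.058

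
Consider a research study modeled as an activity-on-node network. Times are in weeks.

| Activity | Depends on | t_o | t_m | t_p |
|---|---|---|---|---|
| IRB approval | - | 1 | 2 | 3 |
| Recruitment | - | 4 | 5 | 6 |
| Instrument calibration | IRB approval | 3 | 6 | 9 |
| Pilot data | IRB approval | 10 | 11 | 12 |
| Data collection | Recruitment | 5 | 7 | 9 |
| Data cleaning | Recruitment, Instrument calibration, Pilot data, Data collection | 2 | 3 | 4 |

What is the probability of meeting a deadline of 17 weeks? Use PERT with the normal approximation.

0.958

te_IRB approval = (1 + 4·2 + 3)/6 = 12/6 = 2; σ²_IRB approval = ((3−1)/6)² = 0.111
te_Recruitment = (4 + 4·5 + 6)/6 = 30/6 = 5; σ²_Recruitment = ((6−4)/6)² = 0.111
te_Instrument calibration = (3 + 4·6 + 9)/6 = 36/6 = 6; σ²_Instrument calibration = ((9−3)/6)² = 1.000
te_Pilot data = (10 + 4·11 + 12)/6 = 66/6 = 11; σ²_Pilot data = ((12−10)/6)² = 0.111
te_Data collection = (5 + 4·7 + 9)/6 = 42/6 = 7; σ²_Data collection = ((9−5)/6)² = 0.444
te_Data cleaning = (2 + 4·3 + 4)/6 = 18/6 = 3; σ²_Data cleaning = ((4−2)/6)² = 0.111

Forward pass:
ES_IRB approval = 0; EF_IRB approval = 2
ES_Recruitment = 0; EF_Recruitment = 5
ES_Instrument calibration = 2; EF_Instrument calibration = 2+6 = 8
ES_Pilot data = 2; EF_Pilot data = 2+11 = 13
ES_Data collection = 5; EF_Data collection = 5+7 = 12
ES_Data cleaning = max(EF_Recruitment=5, EF_Instrument calibration=8, EF_Pilot data=13, EF_Data collection=12) = 13; EF_Data cleaning = 13+3 = 16
Expected project duration μ = 16 weeks. Critical path: IRB approval → Pilot data → Data cleaning.

Variance along critical path = 0.111 + 0.111 + 0.111 = 0.333; σ = √0.333 = 0.577 weeks.
Z = (17 − 16) / 0.577 = 1.732
P(T ≤ 17) = Φ(1.732) ≈ 0.958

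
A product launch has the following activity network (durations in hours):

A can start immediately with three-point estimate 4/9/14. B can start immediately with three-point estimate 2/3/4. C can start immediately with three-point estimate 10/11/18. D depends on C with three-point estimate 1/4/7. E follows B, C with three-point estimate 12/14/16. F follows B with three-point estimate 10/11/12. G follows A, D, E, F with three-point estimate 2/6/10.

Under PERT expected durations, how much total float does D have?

10 hours

te_A = (4 + 4·9 + 14)/6 = 54/6 = 9
te_B = (2 + 4·3 + 4)/6 = 18/6 = 3
te_C = (10 + 4·11 + 18)/6 = 72/6 = 12
te_D = (1 + 4·4 + 7)/6 = 24/6 = 4
te_E = (12 + 4·14 + 16)/6 = 84/6 = 14
te_F = (10 + 4·11 + 12)/6 = 66/6 = 11
te_G = (2 + 4·6 + 10)/6 = 36/6 = 6

Forward pass:
ES_A = 0; EF_A = 9
ES_B = 0; EF_B = 3
ES_C = 0; EF_C = 12
ES_D = 12; EF_D = 12+4 = 16
ES_E = max(EF_B=3, EF_C=12) = 12; EF_E = 12+14 = 26
ES_F = 3; EF_F = 3+11 = 14
ES_G = max(EF_A=9, EF_D=16, EF_E=26, EF_F=14) = 26; EF_G = 26+6 = 32
Expected project duration μ = 32 hours. Critical path: C → E → G.

Backward pass:
LF_G = 32; LS_G = 32−6 = 26
LF_F = LS_G = 26; LS_F = 26−11 = 15
LF_E = LS_G = 26; LS_E = 26−14 = 12
LF_D = LS_G = 26; LS_D = 26−4 = 22
LF_C = min(LS_D=22, LS_E=12) = 12; LS_C = 12−12 = 0
LF_B = min(LS_E=12, LS_F=15) = 12; LS_B = 12−3 = 9
LF_A = LS_G = 26; LS_A = 26−9 = 17
Slack_D = LS_D − ES_D = 22 − 12 = 10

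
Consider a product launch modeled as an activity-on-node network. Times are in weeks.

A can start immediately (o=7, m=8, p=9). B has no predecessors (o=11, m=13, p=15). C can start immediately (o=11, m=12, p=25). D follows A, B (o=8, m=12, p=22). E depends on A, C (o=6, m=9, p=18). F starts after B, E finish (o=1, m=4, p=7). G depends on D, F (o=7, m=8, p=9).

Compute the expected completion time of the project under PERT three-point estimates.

36 weeks

te_A = (7 + 4·8 + 9)/6 = 48/6 = 8
te_B = (11 + 4·13 + 15)/6 = 78/6 = 13
te_C = (11 + 4·12 + 25)/6 = 84/6 = 14
te_D = (8 + 4·12 + 22)/6 = 78/6 = 13
te_E = (6 + 4·9 + 18)/6 = 60/6 = 10
te_F = (1 + 4·4 + 7)/6 = 24/6 = 4
te_G = (7 + 4·8 + 9)/6 = 48/6 = 8

Forward pass:
ES_A = 0; EF_A = 8
ES_B = 0; EF_B = 13
ES_C = 0; EF_C = 14
ES_D = max(EF_A=8, EF_B=13) = 13; EF_D = 13+13 = 26
ES_E = max(EF_A=8, EF_C=14) = 14; EF_E = 14+10 = 24
ES_F = max(EF_B=13, EF_E=24) = 24; EF_F = 24+4 = 28
ES_G = max(EF_D=26, EF_F=28) = 28; EF_G = 28+8 = 36
Expected project duration μ = 36 weeks. Critical path: C → E → F → G.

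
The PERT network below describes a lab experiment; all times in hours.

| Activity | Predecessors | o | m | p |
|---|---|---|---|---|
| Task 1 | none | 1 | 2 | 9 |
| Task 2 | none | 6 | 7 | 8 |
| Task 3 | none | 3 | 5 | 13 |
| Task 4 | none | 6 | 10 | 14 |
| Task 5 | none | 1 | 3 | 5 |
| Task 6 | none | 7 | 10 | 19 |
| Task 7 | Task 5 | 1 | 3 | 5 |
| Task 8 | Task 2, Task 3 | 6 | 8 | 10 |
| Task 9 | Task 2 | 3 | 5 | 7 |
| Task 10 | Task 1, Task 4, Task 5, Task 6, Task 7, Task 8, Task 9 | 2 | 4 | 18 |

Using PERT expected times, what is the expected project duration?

te_Task 1 = (1 + 4·2 + 9)/6 = 18/6 = 3
te_Task 2 = (6 + 4·7 + 8)/6 = 42/6 = 7
te_Task 3 = (3 + 4·5 + 13)/6 = 36/6 = 6
te_Task 4 = (6 + 4·10 + 14)/6 = 60/6 = 10
te_Task 5 = (1 + 4·3 + 5)/6 = 18/6 = 3
te_Task 6 = (7 + 4·10 + 19)/6 = 66/6 = 11
te_Task 7 = (1 + 4·3 + 5)/6 = 18/6 = 3
te_Task 8 = (6 + 4·8 + 10)/6 = 48/6 = 8
te_Task 9 = (3 + 4·5 + 7)/6 = 30/6 = 5
te_Task 10 = (2 + 4·4 + 18)/6 = 36/6 = 6

Forward pass:
ES_Task 1 = 0; EF_Task 1 = 3
ES_Task 2 = 0; EF_Task 2 = 7
ES_Task 3 = 0; EF_Task 3 = 6
ES_Task 4 = 0; EF_Task 4 = 10
ES_Task 5 = 0; EF_Task 5 = 3
ES_Task 6 = 0; EF_Task 6 = 11
ES_Task 7 = 3; EF_Task 7 = 3+3 = 6
ES_Task 8 = max(EF_Task 2=7, EF_Task 3=6) = 7; EF_Task 8 = 7+8 = 15
ES_Task 9 = 7; EF_Task 9 = 7+5 = 12
ES_Task 10 = max(EF_Task 1=3, EF_Task 4=10, EF_Task 5=3, EF_Task 6=11, EF_Task 7=6, EF_Task 8=15, EF_Task 9=12) = 15; EF_Task 10 = 15+6 = 21
Expected project duration μ = 21 hours. Critical path: Task 2 → Task 8 → Task 10.

21 hours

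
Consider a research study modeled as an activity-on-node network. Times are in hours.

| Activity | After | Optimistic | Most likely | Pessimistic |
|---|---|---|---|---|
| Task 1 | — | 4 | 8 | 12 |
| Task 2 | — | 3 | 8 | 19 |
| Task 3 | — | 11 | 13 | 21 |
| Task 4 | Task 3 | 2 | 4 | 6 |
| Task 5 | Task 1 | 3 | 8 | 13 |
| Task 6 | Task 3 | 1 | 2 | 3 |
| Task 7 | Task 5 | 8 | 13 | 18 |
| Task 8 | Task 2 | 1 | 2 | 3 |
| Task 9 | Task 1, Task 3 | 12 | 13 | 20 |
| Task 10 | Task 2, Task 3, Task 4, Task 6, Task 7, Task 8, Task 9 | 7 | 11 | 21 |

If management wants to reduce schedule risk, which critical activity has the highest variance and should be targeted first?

te_Task 1 = (4 + 4·8 + 12)/6 = 48/6 = 8; σ²_Task 1 = ((12−4)/6)² = 1.778
te_Task 2 = (3 + 4·8 + 19)/6 = 54/6 = 9; σ²_Task 2 = ((19−3)/6)² = 7.111
te_Task 3 = (11 + 4·13 + 21)/6 = 84/6 = 14; σ²_Task 3 = ((21−11)/6)² = 2.778
te_Task 4 = (2 + 4·4 + 6)/6 = 24/6 = 4; σ²_Task 4 = ((6−2)/6)² = 0.444
te_Task 5 = (3 + 4·8 + 13)/6 = 48/6 = 8; σ²_Task 5 = ((13−3)/6)² = 2.778
te_Task 6 = (1 + 4·2 + 3)/6 = 12/6 = 2; σ²_Task 6 = ((3−1)/6)² = 0.111
te_Task 7 = (8 + 4·13 + 18)/6 = 78/6 = 13; σ²_Task 7 = ((18−8)/6)² = 2.778
te_Task 8 = (1 + 4·2 + 3)/6 = 12/6 = 2; σ²_Task 8 = ((3−1)/6)² = 0.111
te_Task 9 = (12 + 4·13 + 20)/6 = 84/6 = 14; σ²_Task 9 = ((20−12)/6)² = 1.778
te_Task 10 = (7 + 4·11 + 21)/6 = 72/6 = 12; σ²_Task 10 = ((21−7)/6)² = 5.444

Forward pass:
ES_Task 1 = 0; EF_Task 1 = 8
ES_Task 2 = 0; EF_Task 2 = 9
ES_Task 3 = 0; EF_Task 3 = 14
ES_Task 4 = 14; EF_Task 4 = 14+4 = 18
ES_Task 5 = 8; EF_Task 5 = 8+8 = 16
ES_Task 6 = 14; EF_Task 6 = 14+2 = 16
ES_Task 7 = 16; EF_Task 7 = 16+13 = 29
ES_Task 8 = 9; EF_Task 8 = 9+2 = 11
ES_Task 9 = max(EF_Task 1=8, EF_Task 3=14) = 14; EF_Task 9 = 14+14 = 28
ES_Task 10 = max(EF_Task 2=9, EF_Task 3=14, EF_Task 4=18, EF_Task 6=16, EF_Task 7=29, EF_Task 8=11, EF_Task 9=28) = 29; EF_Task 10 = 29+12 = 41
Expected project duration μ = 41 hours. Critical path: Task 1 → Task 5 → Task 7 → Task 10.

Variances on critical path: σ²_Task 1=1.778, σ²_Task 5=2.778, σ²_Task 7=2.778, σ²_Task 10=5.444.
Largest is σ²_Task 10 = 5.444.

Task 10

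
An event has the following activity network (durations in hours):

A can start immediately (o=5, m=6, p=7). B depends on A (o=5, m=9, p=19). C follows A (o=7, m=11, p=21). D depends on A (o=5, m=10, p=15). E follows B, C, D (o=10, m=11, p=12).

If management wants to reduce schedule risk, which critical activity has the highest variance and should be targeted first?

C

te_A = (5 + 4·6 + 7)/6 = 36/6 = 6; σ²_A = ((7−5)/6)² = 0.111
te_B = (5 + 4·9 + 19)/6 = 60/6 = 10; σ²_B = ((19−5)/6)² = 5.444
te_C = (7 + 4·11 + 21)/6 = 72/6 = 12; σ²_C = ((21−7)/6)² = 5.444
te_D = (5 + 4·10 + 15)/6 = 60/6 = 10; σ²_D = ((15−5)/6)² = 2.778
te_E = (10 + 4·11 + 12)/6 = 66/6 = 11; σ²_E = ((12−10)/6)² = 0.111

Forward pass:
ES_A = 0; EF_A = 6
ES_B = 6; EF_B = 6+10 = 16
ES_C = 6; EF_C = 6+12 = 18
ES_D = 6; EF_D = 6+10 = 16
ES_E = max(EF_B=16, EF_C=18, EF_D=16) = 18; EF_E = 18+11 = 29
Expected project duration μ = 29 hours. Critical path: A → C → E.

Variances on critical path: σ²_A=0.111, σ²_C=5.444, σ²_E=0.111.
Largest is σ²_C = 5.444.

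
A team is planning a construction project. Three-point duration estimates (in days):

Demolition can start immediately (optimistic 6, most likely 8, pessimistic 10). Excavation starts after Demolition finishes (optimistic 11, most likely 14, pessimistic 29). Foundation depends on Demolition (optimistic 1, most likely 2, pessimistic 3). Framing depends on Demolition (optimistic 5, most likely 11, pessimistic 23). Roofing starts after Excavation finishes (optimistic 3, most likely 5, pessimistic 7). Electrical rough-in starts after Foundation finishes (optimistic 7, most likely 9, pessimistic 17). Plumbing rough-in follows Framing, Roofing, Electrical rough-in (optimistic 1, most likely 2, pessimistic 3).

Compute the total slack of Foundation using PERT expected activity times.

te_Demolition = (6 + 4·8 + 10)/6 = 48/6 = 8
te_Excavation = (11 + 4·14 + 29)/6 = 96/6 = 16
te_Foundation = (1 + 4·2 + 3)/6 = 12/6 = 2
te_Framing = (5 + 4·11 + 23)/6 = 72/6 = 12
te_Roofing = (3 + 4·5 + 7)/6 = 30/6 = 5
te_Electrical rough-in = (7 + 4·9 + 17)/6 = 60/6 = 10
te_Plumbing rough-in = (1 + 4·2 + 3)/6 = 12/6 = 2

Forward pass:
ES_Demolition = 0; EF_Demolition = 8
ES_Excavation = 8; EF_Excavation = 8+16 = 24
ES_Foundation = 8; EF_Foundation = 8+2 = 10
ES_Framing = 8; EF_Framing = 8+12 = 20
ES_Roofing = 24; EF_Roofing = 24+5 = 29
ES_Electrical rough-in = 10; EF_Electrical rough-in = 10+10 = 20
ES_Plumbing rough-in = max(EF_Framing=20, EF_Roofing=29, EF_Electrical rough-in=20) = 29; EF_Plumbing rough-in = 29+2 = 31
Expected project duration μ = 31 days. Critical path: Demolition → Excavation → Roofing → Plumbing rough-in.

Backward pass:
LF_Plumbing rough-in = 31; LS_Plumbing rough-in = 31−2 = 29
LF_Electrical rough-in = LS_Plumbing rough-in = 29; LS_Electrical rough-in = 29−10 = 19
LF_Roofing = LS_Plumbing rough-in = 29; LS_Roofing = 29−5 = 24
LF_Framing = LS_Plumbing rough-in = 29; LS_Framing = 29−12 = 17
LF_Foundation = LS_Electrical rough-in = 19; LS_Foundation = 19−2 = 17
LF_Excavation = LS_Roofing = 24; LS_Excavation = 24−16 = 8
LF_Demolition = min(LS_Excavation=8, LS_Foundation=17, LS_Framing=17) = 8; LS_Demolition = 8−8 = 0
Slack_Foundation = LS_Foundation − ES_Foundation = 17 − 8 = 9

9 days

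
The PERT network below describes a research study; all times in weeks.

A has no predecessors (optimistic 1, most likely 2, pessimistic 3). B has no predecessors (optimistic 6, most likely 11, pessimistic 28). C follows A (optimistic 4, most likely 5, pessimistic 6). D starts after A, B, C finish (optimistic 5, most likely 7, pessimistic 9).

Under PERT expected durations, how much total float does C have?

6 weeks

te_A = (1 + 4·2 + 3)/6 = 12/6 = 2
te_B = (6 + 4·11 + 28)/6 = 78/6 = 13
te_C = (4 + 4·5 + 6)/6 = 30/6 = 5
te_D = (5 + 4·7 + 9)/6 = 42/6 = 7

Forward pass:
ES_A = 0; EF_A = 2
ES_B = 0; EF_B = 13
ES_C = 2; EF_C = 2+5 = 7
ES_D = max(EF_A=2, EF_B=13, EF_C=7) = 13; EF_D = 13+7 = 20
Expected project duration μ = 20 weeks. Critical path: B → D.

Backward pass:
LF_D = 20; LS_D = 20−7 = 13
LF_C = LS_D = 13; LS_C = 13−5 = 8
LF_B = LS_D = 13; LS_B = 13−13 = 0
LF_A = min(LS_C=8, LS_D=13) = 8; LS_A = 8−2 = 6
Slack_C = LS_C − ES_C = 8 − 2 = 6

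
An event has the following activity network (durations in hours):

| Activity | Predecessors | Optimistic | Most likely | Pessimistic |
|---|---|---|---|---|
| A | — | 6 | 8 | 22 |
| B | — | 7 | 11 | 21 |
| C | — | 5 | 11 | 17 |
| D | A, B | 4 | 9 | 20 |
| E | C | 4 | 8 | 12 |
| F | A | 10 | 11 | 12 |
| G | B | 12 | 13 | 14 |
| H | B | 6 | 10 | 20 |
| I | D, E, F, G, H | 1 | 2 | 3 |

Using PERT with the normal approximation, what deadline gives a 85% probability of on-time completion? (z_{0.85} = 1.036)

te_A = (6 + 4·8 + 22)/6 = 60/6 = 10; σ²_A = ((22−6)/6)² = 7.111
te_B = (7 + 4·11 + 21)/6 = 72/6 = 12; σ²_B = ((21−7)/6)² = 5.444
te_C = (5 + 4·11 + 17)/6 = 66/6 = 11; σ²_C = ((17−5)/6)² = 4.000
te_D = (4 + 4·9 + 20)/6 = 60/6 = 10; σ²_D = ((20−4)/6)² = 7.111
te_E = (4 + 4·8 + 12)/6 = 48/6 = 8; σ²_E = ((12−4)/6)² = 1.778
te_F = (10 + 4·11 + 12)/6 = 66/6 = 11; σ²_F = ((12−10)/6)² = 0.111
te_G = (12 + 4·13 + 14)/6 = 78/6 = 13; σ²_G = ((14−12)/6)² = 0.111
te_H = (6 + 4·10 + 20)/6 = 66/6 = 11; σ²_H = ((20−6)/6)² = 5.444
te_I = (1 + 4·2 + 3)/6 = 12/6 = 2; σ²_I = ((3−1)/6)² = 0.111

Forward pass:
ES_A = 0; EF_A = 10
ES_B = 0; EF_B = 12
ES_C = 0; EF_C = 11
ES_D = max(EF_A=10, EF_B=12) = 12; EF_D = 12+10 = 22
ES_E = 11; EF_E = 11+8 = 19
ES_F = 10; EF_F = 10+11 = 21
ES_G = 12; EF_G = 12+13 = 25
ES_H = 12; EF_H = 12+11 = 23
ES_I = max(EF_D=22, EF_E=19, EF_F=21, EF_G=25, EF_H=23) = 25; EF_I = 25+2 = 27
Expected project duration μ = 27 hours. Critical path: B → G → I.

Variance along critical path = 5.444 + 0.111 + 0.111 = 5.667; σ = 2.380 hours.
D = μ + z·σ = 27 + 1.036·2.380 = 29.5 hours

29.5 hours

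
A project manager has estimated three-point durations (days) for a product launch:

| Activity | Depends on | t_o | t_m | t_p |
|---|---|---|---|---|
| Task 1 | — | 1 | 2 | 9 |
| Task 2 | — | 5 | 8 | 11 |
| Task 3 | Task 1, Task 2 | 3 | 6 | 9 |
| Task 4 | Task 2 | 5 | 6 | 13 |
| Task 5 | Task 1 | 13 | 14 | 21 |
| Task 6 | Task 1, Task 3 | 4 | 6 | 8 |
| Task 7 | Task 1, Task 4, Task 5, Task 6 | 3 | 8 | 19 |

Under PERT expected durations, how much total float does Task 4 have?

5 days

te_Task 1 = (1 + 4·2 + 9)/6 = 18/6 = 3
te_Task 2 = (5 + 4·8 + 11)/6 = 48/6 = 8
te_Task 3 = (3 + 4·6 + 9)/6 = 36/6 = 6
te_Task 4 = (5 + 4·6 + 13)/6 = 42/6 = 7
te_Task 5 = (13 + 4·14 + 21)/6 = 90/6 = 15
te_Task 6 = (4 + 4·6 + 8)/6 = 36/6 = 6
te_Task 7 = (3 + 4·8 + 19)/6 = 54/6 = 9

Forward pass:
ES_Task 1 = 0; EF_Task 1 = 3
ES_Task 2 = 0; EF_Task 2 = 8
ES_Task 3 = max(EF_Task 1=3, EF_Task 2=8) = 8; EF_Task 3 = 8+6 = 14
ES_Task 4 = 8; EF_Task 4 = 8+7 = 15
ES_Task 5 = 3; EF_Task 5 = 3+15 = 18
ES_Task 6 = max(EF_Task 1=3, EF_Task 3=14) = 14; EF_Task 6 = 14+6 = 20
ES_Task 7 = max(EF_Task 1=3, EF_Task 4=15, EF_Task 5=18, EF_Task 6=20) = 20; EF_Task 7 = 20+9 = 29
Expected project duration μ = 29 days. Critical path: Task 2 → Task 3 → Task 6 → Task 7.

Backward pass:
LF_Task 7 = 29; LS_Task 7 = 29−9 = 20
LF_Task 6 = LS_Task 7 = 20; LS_Task 6 = 20−6 = 14
LF_Task 5 = LS_Task 7 = 20; LS_Task 5 = 20−15 = 5
LF_Task 4 = LS_Task 7 = 20; LS_Task 4 = 20−7 = 13
LF_Task 3 = LS_Task 6 = 14; LS_Task 3 = 14−6 = 8
LF_Task 2 = min(LS_Task 3=8, LS_Task 4=13) = 8; LS_Task 2 = 8−8 = 0
LF_Task 1 = min(LS_Task 3=8, LS_Task 5=5, LS_Task 6=14, LS_Task 7=20) = 5; LS_Task 1 = 5−3 = 2
Slack_Task 4 = LS_Task 4 − ES_Task 4 = 13 − 8 = 5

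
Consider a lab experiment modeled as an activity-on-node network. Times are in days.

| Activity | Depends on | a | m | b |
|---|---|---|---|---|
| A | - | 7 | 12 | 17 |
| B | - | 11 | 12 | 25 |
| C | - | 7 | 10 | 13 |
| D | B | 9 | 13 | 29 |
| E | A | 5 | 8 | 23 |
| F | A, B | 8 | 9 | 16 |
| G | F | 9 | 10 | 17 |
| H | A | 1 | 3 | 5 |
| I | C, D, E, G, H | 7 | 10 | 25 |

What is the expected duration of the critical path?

te_A = (7 + 4·12 + 17)/6 = 72/6 = 12
te_B = (11 + 4·12 + 25)/6 = 84/6 = 14
te_C = (7 + 4·10 + 13)/6 = 60/6 = 10
te_D = (9 + 4·13 + 29)/6 = 90/6 = 15
te_E = (5 + 4·8 + 23)/6 = 60/6 = 10
te_F = (8 + 4·9 + 16)/6 = 60/6 = 10
te_G = (9 + 4·10 + 17)/6 = 66/6 = 11
te_H = (1 + 4·3 + 5)/6 = 18/6 = 3
te_I = (7 + 4·10 + 25)/6 = 72/6 = 12

Forward pass:
ES_A = 0; EF_A = 12
ES_B = 0; EF_B = 14
ES_C = 0; EF_C = 10
ES_D = 14; EF_D = 14+15 = 29
ES_E = 12; EF_E = 12+10 = 22
ES_F = max(EF_A=12, EF_B=14) = 14; EF_F = 14+10 = 24
ES_G = 24; EF_G = 24+11 = 35
ES_H = 12; EF_H = 12+3 = 15
ES_I = max(EF_C=10, EF_D=29, EF_E=22, EF_G=35, EF_H=15) = 35; EF_I = 35+12 = 47
Expected project duration μ = 47 days. Critical path: B → F → G → I.

47 days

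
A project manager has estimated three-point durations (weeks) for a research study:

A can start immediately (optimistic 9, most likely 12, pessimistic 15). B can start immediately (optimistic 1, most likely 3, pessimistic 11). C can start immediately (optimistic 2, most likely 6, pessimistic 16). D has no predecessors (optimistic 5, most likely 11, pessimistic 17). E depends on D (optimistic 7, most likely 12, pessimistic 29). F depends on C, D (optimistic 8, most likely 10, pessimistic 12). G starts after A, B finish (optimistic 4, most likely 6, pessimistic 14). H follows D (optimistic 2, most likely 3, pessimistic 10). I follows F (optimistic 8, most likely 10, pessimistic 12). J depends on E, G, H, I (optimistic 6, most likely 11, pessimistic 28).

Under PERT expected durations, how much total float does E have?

te_A = (9 + 4·12 + 15)/6 = 72/6 = 12
te_B = (1 + 4·3 + 11)/6 = 24/6 = 4
te_C = (2 + 4·6 + 16)/6 = 42/6 = 7
te_D = (5 + 4·11 + 17)/6 = 66/6 = 11
te_E = (7 + 4·12 + 29)/6 = 84/6 = 14
te_F = (8 + 4·10 + 12)/6 = 60/6 = 10
te_G = (4 + 4·6 + 14)/6 = 42/6 = 7
te_H = (2 + 4·3 + 10)/6 = 24/6 = 4
te_I = (8 + 4·10 + 12)/6 = 60/6 = 10
te_J = (6 + 4·11 + 28)/6 = 78/6 = 13

Forward pass:
ES_A = 0; EF_A = 12
ES_B = 0; EF_B = 4
ES_C = 0; EF_C = 7
ES_D = 0; EF_D = 11
ES_E = 11; EF_E = 11+14 = 25
ES_F = max(EF_C=7, EF_D=11) = 11; EF_F = 11+10 = 21
ES_G = max(EF_A=12, EF_B=4) = 12; EF_G = 12+7 = 19
ES_H = 11; EF_H = 11+4 = 15
ES_I = 21; EF_I = 21+10 = 31
ES_J = max(EF_E=25, EF_G=19, EF_H=15, EF_I=31) = 31; EF_J = 31+13 = 44
Expected project duration μ = 44 weeks. Critical path: D → F → I → J.

Backward pass:
LF_J = 44; LS_J = 44−13 = 31
LF_I = LS_J = 31; LS_I = 31−10 = 21
LF_H = LS_J = 31; LS_H = 31−4 = 27
LF_G = LS_J = 31; LS_G = 31−7 = 24
LF_F = LS_I = 21; LS_F = 21−10 = 11
LF_E = LS_J = 31; LS_E = 31−14 = 17
LF_D = min(LS_E=17, LS_F=11, LS_H=27) = 11; LS_D = 11−11 = 0
LF_C = LS_F = 11; LS_C = 11−7 = 4
LF_B = LS_G = 24; LS_B = 24−4 = 20
LF_A = LS_G = 24; LS_A = 24−12 = 12
Slack_E = LS_E − ES_E = 17 − 11 = 6

6 weeks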